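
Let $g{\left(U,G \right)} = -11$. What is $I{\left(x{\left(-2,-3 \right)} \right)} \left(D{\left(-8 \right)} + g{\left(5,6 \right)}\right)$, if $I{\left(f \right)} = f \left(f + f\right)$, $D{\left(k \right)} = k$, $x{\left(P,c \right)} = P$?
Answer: $-152$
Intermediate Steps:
$I{\left(f \right)} = 2 f^{2}$ ($I{\left(f \right)} = f 2 f = 2 f^{2}$)
$I{\left(x{\left(-2,-3 \right)} \right)} \left(D{\left(-8 \right)} + g{\left(5,6 \right)}\right) = 2 \left(-2\right)^{2} \left(-8 - 11\right) = 2 \cdot 4 \left(-19\right) = 8 \left(-19\right) = -152$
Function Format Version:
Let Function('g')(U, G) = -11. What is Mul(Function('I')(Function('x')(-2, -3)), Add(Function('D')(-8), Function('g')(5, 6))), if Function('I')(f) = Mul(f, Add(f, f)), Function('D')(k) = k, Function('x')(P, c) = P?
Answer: -152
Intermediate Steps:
Function('I')(f) = Mul(2, Pow(f, 2)) (Function('I')(f) = Mul(f, Mul(2, f)) = Mul(2, Pow(f, 2)))
Mul(Function('I')(Function('x')(-2, -3)), Add(Function('D')(-8), Function('g')(5, 6))) = Mul(Mul(2, Pow(-2, 2)), Add(-8, -11)) = Mul(Mul(2, 4), -19) = Mul(8, -19) = -152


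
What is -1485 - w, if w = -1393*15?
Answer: 19410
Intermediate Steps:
w = -20895
-1485 - w = -1485 - 1*(-20895) = -1485 + 20895 = 19410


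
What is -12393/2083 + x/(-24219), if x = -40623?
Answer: -71842786/16816059 ≈ -4.2723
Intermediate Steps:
-12393/2083 + x/(-24219) = -12393/2083 - 40623/(-24219) = -12393*1/2083 - 40623*(-1/24219) = -12393/2083 + 13541/8073 = -71842786/16816059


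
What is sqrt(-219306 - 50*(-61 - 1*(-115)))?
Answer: I*sqrt(222006) ≈ 471.18*I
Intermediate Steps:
sqrt(-219306 - 50*(-61 - 1*(-115))) = sqrt(-219306 - 50*(-61 + 115)) = sqrt(-219306 - 50*54) = sqrt(-219306 - 2700) = sqrt(-222006) = I*sqrt(222006)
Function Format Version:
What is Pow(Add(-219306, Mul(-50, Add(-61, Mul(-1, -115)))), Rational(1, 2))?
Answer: Mul(I, Pow(222006, Rational(1, 2))) ≈ Mul(471.18, I)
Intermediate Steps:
Pow(Add(-219306, Mul(-50, Add(-61, Mul(-1, -115)))), Rational(1, 2)) = Pow(Add(-219306, Mul(-50, Add(-61, 115))), Rational(1, 2)) = Pow(Add(-219306, Mul(-50, 54)), Rational(1, 2)) = Pow(Add(-219306, -2700), Rational(1, 2)) = Pow(-222006, Rational(1, 2)) = Mul(I, Pow(222006, Rational(1, 2)))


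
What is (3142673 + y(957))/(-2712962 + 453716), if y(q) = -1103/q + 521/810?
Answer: -812035144859/583766573940 ≈ -1.3910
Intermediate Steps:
y(q) = 521/810 - 1103/q (y(q) = -1103/q + 521*(1/810) = -1103/q + 521/810 = 521/810 - 1103/q)
(3142673 + y(957))/(-2712962 + 453716) = (3142673 + (521/810 - 1103/957))/(-2712962 + 453716) = (3142673 + (521/810 - 1103*1/957))/(-2259246) = (3142673 + (521/810 - 1103/957))*(-1/2259246) = (3142673 - 131611/258390)*(-1/2259246) = (812035144859/258390)*(-1/2259246) = -812035144859/583766573940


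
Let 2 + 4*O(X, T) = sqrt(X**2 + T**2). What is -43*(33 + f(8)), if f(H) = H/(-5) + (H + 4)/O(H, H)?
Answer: -214441/155 - 4128*sqrt(2)/31 ≈ -1571.8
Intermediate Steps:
O(X, T) = -1/2 + sqrt(T**2 + X**2)/4 (O(X, T) = -1/2 + sqrt(X**2 + T**2)/4 = -1/2 + sqrt(T**2 + X**2)/4)
f(H) = -H/5 + (4 + H)/(-1/2 + sqrt(2)*sqrt(H**2)/4) (f(H) = H/(-5) + (H + 4)/(-1/2 + sqrt(H**2 + H**2)/4) = H*(-1/5) + (4 + H)/(-1/2 + sqrt(2*H**2)/4) = -H/5 + (4 + H)/(-1/2 + (sqrt(2)*sqrt(H**2))/4) = -H/5 + (4 + H)/(-1/2 + sqrt(2)*sqrt(H**2)/4))
-43*(33 + f(8)) = -43*(33 + (80 + 22*8 - 1*8*sqrt(2)*sqrt(8**2))/(5*(-2 + sqrt(2)*sqrt(8**2)))) = -43*(33 + (80 + 176 - 1*8*sqrt(2)*sqrt(64))/(5*(-2 + sqrt(2)*sqrt(64)))) = -43*(33 + (80 + 176 - 1*8*sqrt(2)*8)/(5*(-2 + sqrt(2)*8))) = -43*(33 + (80 + 176 - 64*sqrt(2))/(5*(-2 + 8*sqrt(2)))) = -43*(33 + (256 - 64*sqrt(2))/(5*(-2 + 8*sqrt(2)))) = -1419 - 43*(256 - 64*sqrt(2))/(5*(-2 + 8*sqrt(2)))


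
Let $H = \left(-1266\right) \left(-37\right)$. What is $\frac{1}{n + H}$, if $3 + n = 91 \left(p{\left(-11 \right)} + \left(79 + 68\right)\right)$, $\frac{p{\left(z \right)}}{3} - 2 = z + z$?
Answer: $\frac{1}{54756} \approx 1.8263 \cdot 10^{-5}$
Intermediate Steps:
$H = 46842$
$p{\left(z \right)} = 6 + 6 z$ ($p{\left(z \right)} = 6 + 3 \left(z + z\right) = 6 + 3 \cdot 2 z = 6 + 6 z$)
$n = 7914$ ($n = -3 + 91 \left(\left(6 + 6 \left(-11\right)\right) + \left(79 + 68\right)\right) = -3 + 91 \left(\left(6 - 66\right) + 147\right) = -3 + 91 \left(-60 + 147\right) = -3 + 91 \cdot 87 = -3 + 7917 = 7914$)
$\frac{1}{n + H} = \frac{1}{7914 + 46842} = \frac{1}{54756}$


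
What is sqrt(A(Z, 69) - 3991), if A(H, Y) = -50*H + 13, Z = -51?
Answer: 2*I*sqrt(357) ≈ 37.789*I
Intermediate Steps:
A(H, Y) = 13 - 50*H
sqrt(A(Z, 69) - 3991) = sqrt((13 - 50*(-51)) - 3991) = sqrt((13 + 2550) - 3991) = sqrt(2563 - 3991) = sqrt(-1428) = 2*I*sqrt(357)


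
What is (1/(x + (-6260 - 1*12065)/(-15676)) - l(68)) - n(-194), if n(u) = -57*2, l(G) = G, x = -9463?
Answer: 6822872822/148323663 ≈ 46.000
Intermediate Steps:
n(u) = -114
(1/(x + (-6260 - 1*12065)/(-15676)) - l(68)) - n(-194) = (1/(-9463 + (-6260 - 1*12065)/(-15676)) - 1*68) - 1*(-114) = (1/(-9463 + (-6260 - 12065)*(-1/15676)) - 68) + 114 = (1/(-9463 - 18325*(-1/15676)) - 68) + 114 = (1/(-9463 + 18325/15676) - 68) + 114 = (1/(-148323663/15676) - 68) + 114 = (-15676/148323663 - 68) + 114 = -10086024760/148323663 + 114 = 6822872822/148323663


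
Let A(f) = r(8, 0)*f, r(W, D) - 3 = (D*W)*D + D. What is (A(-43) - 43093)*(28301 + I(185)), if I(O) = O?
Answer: -1231221892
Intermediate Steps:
r(W, D) = 3 + D + W*D² (r(W, D) = 3 + ((D*W)*D + D) = 3 + (W*D² + D) = 3 + (D + W*D²) = 3 + D + W*D²)
A(f) = 3*f (A(f) = (3 + 0 + 8*0²)*f = (3 + 0 + 8*0)*f = (3 + 0 + 0)*f = 3*f)
(A(-43) - 43093)*(28301 + I(185)) = (3*(-43) - 43093)*(28301 + 185) = (-129 - 43093)*28486 = -43222*28486 = -1231221892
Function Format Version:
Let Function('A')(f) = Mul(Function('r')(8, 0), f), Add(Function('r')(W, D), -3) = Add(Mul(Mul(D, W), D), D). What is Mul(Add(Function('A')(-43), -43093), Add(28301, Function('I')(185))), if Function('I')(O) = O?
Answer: -1231221892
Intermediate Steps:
Function('r')(W, D) = Add(3, D, Mul(W, Pow(D, 2))) (Function('r')(W, D) = Add(3, Add(Mul(Mul(D, W), D), D)) = Add(3, Add(Mul(W, Pow(D, 2)), D)) = Add(3, Add(D, Mul(W, Pow(D, 2)))) = Add(3, D, Mul(W, Pow(D, 2))))
Function('A')(f) = Mul(3, f) (Function('A')(f) = Mul(Add(3, 0, Mul(8, Pow(0, 2))), f) = Mul(Add(3, 0, Mul(8, 0)), f) = Mul(Add(3, 0, 0), f) = Mul(3, f))
Mul(Add(Function('A')(-43), -43093), Add(28301, Function('I')(185))) = Mul(Add(Mul(3, -43), -43093), Add(28301, 185)) = Mul(Add(-129, -43093), 28486) = Mul(-43222, 28486) = -1231221892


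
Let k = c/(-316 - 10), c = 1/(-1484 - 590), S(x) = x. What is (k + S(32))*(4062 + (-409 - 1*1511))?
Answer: 1363066047/19886 ≈ 68544.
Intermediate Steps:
c = -1/2074 (c = 1/(-2074) = -1/2074 ≈ -0.00048216)
k = 1/676124 (k = -1/(2074*(-316 - 10)) = -1/2074/(-326) = -1/2074*(-1/326) = 1/676124 ≈ 1.4790e-6)
(k + S(32))*(4062 + (-409 - 1*1511)) = (1/676124 + 32)*(4062 + (-409 - 1*1511)) = 21635969*(4062 + (-409 - 1511))/676124 = 21635969*(4062 - 1920)/676124 = (21635969/676124)*2142 = 1363066047/19886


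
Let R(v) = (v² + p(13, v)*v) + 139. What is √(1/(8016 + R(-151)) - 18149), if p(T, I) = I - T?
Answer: I*√14086883546470/27860 ≈ 134.72*I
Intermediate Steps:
R(v) = 139 + v² + v*(-13 + v) (R(v) = (v² + (v - 1*13)*v) + 139 = (v² + (v - 13)*v) + 139 = (v² + (-13 + v)*v) + 139 = (v² + v*(-13 + v)) + 139 = 139 + v² + v*(-13 + v))
√(1/(8016 + R(-151)) - 18149) = √(1/(8016 + (139 + (-151)² - 151*(-13 - 151))) - 18149) = √(1/(8016 + (139 + 22801 - 151*(-164))) - 18149) = √(1/(8016 + (139 + 22801 + 24764)) - 18149) = √(1/(8016 + 47704) - 18149) = √(1/55720 - 18149) = √(-1011262279/55720) = I*√14086883546470/27860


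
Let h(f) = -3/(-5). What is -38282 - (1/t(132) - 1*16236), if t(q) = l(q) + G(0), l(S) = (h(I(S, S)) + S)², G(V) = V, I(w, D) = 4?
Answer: -9690738199/439569 ≈ -22046.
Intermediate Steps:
h(f) = ⅗ (h(f) = -3*(-⅕) = ⅗)
l(S) = (⅗ + S)²
t(q) = (3 + 5*q)²/25 (t(q) = (3 + 5*q)²/25 + 0 = (3 + 5*q)²/25)
-38282 - (1/t(132) - 1*16236) = -38282 - (1/((3 + 5*132)²/25) - 1*16236) = -38282 - (1/((3 + 660)²/25) - 16236) = -38282 - (1/((1/25)*663²) - 16236) = -38282 - (1/((1/25)*439569) - 16236) = -38282 - (1/(439569/25) - 16236) = -38282 - (25/439569 - 16236) = -38282 - 1*(-7136842259/439569) = -38282 + 7136842259/439569 = -9690738199/439569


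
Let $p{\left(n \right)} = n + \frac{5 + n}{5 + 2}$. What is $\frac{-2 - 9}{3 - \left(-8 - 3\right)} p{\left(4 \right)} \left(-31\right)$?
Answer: $\frac{12617}{98} \approx 128.74$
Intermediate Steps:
$p{\left(n \right)} = \frac{5}{7} + \frac{8 n}{7}$ ($p{\left(n \right)} = n + \frac{5 + n}{7} = n + \left(5 + n\right) \frac{1}{7} = n + \left(\frac{5}{7} + \frac{n}{7}\right) = \frac{5}{7} + \frac{8 n}{7}$)
$\frac{-2 - 9}{3 - \left(-8 - 3\right)} p{\left(4 \right)} \left(-31\right) = \frac{-2 - 9}{3 - \left(-8 - 3\right)} \left(\frac{5}{7} + \frac{8}{7} \cdot 4\right) \left(-31\right) = - \frac{11}{3 - -11} \left(\frac{5}{7} + \frac{32}{7}\right) \left(-31\right) = - \frac{11}{3 + 11} \cdot \frac{37}{7} \left(-31\right) = - \frac{11}{14} \cdot \frac{37}{7} \left(-31\right) = \left(-11\right) \frac{1}{14} \cdot \frac{37}{7} \left(-31\right) = \left(- \frac{11}{14}\right) \frac{37}{7} \left(-31\right) = \left(- \frac{407}{98}\right) \left(-31\right) = \frac{12617}{98}$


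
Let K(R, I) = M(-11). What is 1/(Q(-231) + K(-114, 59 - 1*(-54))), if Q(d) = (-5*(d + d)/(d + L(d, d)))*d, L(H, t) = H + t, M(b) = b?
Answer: 1/759 ≈ 0.0013175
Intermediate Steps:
K(R, I) = -11
Q(d) = -10*d/3 (Q(d) = (-5*(d + d)/(d + (d + d)))*d = (-5*2*d/(d + 2*d))*d = (-5*2*d/(3*d))*d = (-5*2*d*1/(3*d))*d = (-5*2/3)*d = -10*d/3)
1/(Q(-231) + K(-114, 59 - 1*(-54))) = 1/(-10/3*(-231) - 11) = 1/(770 - 11) = 1/759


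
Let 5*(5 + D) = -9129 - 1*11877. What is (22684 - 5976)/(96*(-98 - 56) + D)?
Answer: -83540/94951 ≈ -0.87982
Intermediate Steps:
D = -21031/5 (D = -5 + (-9129 - 1*11877)/5 = -5 + (-9129 - 11877)/5 = -5 + (⅕)*(-21006) = -5 - 21006/5 = -21031/5 ≈ -4206.2)
(22684 - 5976)/(96*(-98 - 56) + D) = (22684 - 5976)/(96*(-98 - 56) - 21031/5) = 16708/(96*(-154) - 21031/5) = 16708/(-14784 - 21031/5) = 16708/(-94951/5) = 16708*(-5/94951) = -83540/94951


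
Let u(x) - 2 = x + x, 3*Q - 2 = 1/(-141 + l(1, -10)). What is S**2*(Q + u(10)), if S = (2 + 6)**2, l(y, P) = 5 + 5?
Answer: 12161024/131 ≈ 92832.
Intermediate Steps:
l(y, P) = 10
Q = 87/131 (Q = 2/3 + 1/(3*(-141 + 10)) = 2/3 + (1/3)/(-131) = 2/3 + (1/3)*(-1/131) = 2/3 - 1/393 = 87/131 ≈ 0.66412)
S = 64 (S = 8**2 = 64)
u(x) = 2 + 2*x (u(x) = 2 + (x + x) = 2 + 2*x)
S**2*(Q + u(10)) = 64**2*(87/131 + (2 + 2*10)) = 4096*(87/131 + (2 + 20)) = 4096*(87/131 + 22) = 4096*(2969/131) = 12161024/131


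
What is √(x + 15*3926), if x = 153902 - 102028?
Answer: 2*√27691 ≈ 332.81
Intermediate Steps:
x = 51874
√(x + 15*3926) = √(51874 + 15*3926) = √(51874 + 58890) = √110764 = 2*√27691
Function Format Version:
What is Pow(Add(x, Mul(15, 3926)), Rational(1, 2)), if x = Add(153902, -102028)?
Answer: Mul(2, Pow(27691, Rational(1, 2))) ≈ 332.81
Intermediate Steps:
x = 51874
Pow(Add(x, Mul(15, 3926)), Rational(1, 2)) = Pow(Add(51874, Mul(15, 3926)), Rational(1, 2)) = Pow(Add(51874, 58890), Rational(1, 2)) = Pow(110764, Rational(1, 2)) = Mul(2, Pow(27691, Rational(1, 2)))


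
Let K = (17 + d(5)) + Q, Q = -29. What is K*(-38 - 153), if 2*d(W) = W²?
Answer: -191/2 ≈ -95.500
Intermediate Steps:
d(W) = W²/2
K = ½ (K = (17 + (½)*5²) - 29 = (17 + (½)*25) - 29 = (17 + 25/2) - 29 = 59/2 - 29 = ½ ≈ 0.50000)
K*(-38 - 153) = (-38 - 153)/2 = (½)*(-191) = -191/2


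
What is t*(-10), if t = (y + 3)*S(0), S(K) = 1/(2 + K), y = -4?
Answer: 5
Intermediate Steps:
t = -1/2 (t = (-4 + 3)/(2 + 0) = -1/2 ≈ -0.50000)
t*(-10) = -1/2*(-10) = 5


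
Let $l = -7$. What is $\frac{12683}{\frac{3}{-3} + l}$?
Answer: $- \frac{12683}{8} \approx -1585.4$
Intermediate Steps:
$\frac{12683}{\frac{3}{-3} + l} = \frac{12683}{\frac{3}{-3} - 7} = \frac{12683}{3 \left(- \frac{1}{3}\right) - 7} = \frac{12683}{-1 - 7} = \frac{12683}{-8} = 12683 \left(- \frac{1}{8}\right) = - \frac{12683}{8}$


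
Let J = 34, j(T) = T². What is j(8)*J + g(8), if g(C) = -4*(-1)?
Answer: 2180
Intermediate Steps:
g(C) = 4
j(8)*J + g(8) = 8²*34 + 4 = 64*34 + 4 = 2176 + 4 = 2180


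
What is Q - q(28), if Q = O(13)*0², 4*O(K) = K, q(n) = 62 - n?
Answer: -34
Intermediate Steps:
O(K) = K/4
Q = 0 (Q = ((¼)*13)*0² = (13/4)*0 = 0)
Q - q(28) = 0 - (62 - 1*28) = 0 - (62 - 28) = 0 - 1*34 = 0 - 34 = -34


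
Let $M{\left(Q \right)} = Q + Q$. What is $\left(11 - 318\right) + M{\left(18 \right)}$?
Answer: $-271$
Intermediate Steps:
$M{\left(Q \right)} = 2 Q$
$\left(11 - 318\right) + M{\left(18 \right)} = \left(11 - 318\right) + 2 \cdot 18 = -307 + 36 = -271$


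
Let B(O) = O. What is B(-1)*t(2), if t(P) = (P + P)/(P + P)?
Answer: -1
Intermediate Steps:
t(P) = 1 (t(P) = (2*P)/((2*P)) = (2*P)*(1/(2*P)) = 1)
B(-1)*t(2) = -1*1 = -1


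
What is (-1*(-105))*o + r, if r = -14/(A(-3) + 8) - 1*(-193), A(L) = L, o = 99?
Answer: 52926/5 ≈ 10585.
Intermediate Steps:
r = 951/5 (r = -14/(-3 + 8) - 1*(-193) = -14/5 + 193 = 951/5 ≈ 190.20)
(-1*(-105))*o + r = -1*(-105)*99 + 951/5 = 105*99 + 951/5 = 10395 + 951/5 = 52926/5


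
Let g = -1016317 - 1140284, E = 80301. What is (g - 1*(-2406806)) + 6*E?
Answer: 732011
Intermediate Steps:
g = -2156601
(g - 1*(-2406806)) + 6*E = (-2156601 - 1*(-2406806)) + 6*80301 = (-2156601 + 2406806) + 481806 = 250205 + 481806 = 732011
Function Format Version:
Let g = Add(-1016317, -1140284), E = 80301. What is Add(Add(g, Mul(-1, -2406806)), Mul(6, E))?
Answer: 732011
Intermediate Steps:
g = -2156601
Add(Add(g, Mul(-1, -2406806)), Mul(6, E)) = Add(Add(-2156601, Mul(-1, -2406806)), Mul(6, 80301)) = Add(Add(-2156601, 2406806), 481806) = Add(250205, 481806) = 732011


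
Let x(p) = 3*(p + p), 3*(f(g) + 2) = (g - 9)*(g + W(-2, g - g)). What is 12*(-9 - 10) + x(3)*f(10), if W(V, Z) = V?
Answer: -216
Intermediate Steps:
f(g) = -2 + (-9 + g)*(-2 + g)/3 (f(g) = -2 + ((g - 9)*(g - 2))/3 = -2 + ((-9 + g)*(-2 + g))/3 = -2 + (-9 + g)*(-2 + g)/3)
x(p) = 6*p (x(p) = 3*(2*p) = 6*p)
12*(-9 - 10) + x(3)*f(10) = 12*(-9 - 10) + (6*3)*(4 - 11/3*10 + (⅓)*10²) = 12*(-19) + 18*(4 - 110/3 + (⅓)*100) = -228 + 18*(4 - 110/3 + 100/3) = -228 + 18*(⅔) = -228 + 12 = -216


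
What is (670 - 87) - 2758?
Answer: -2175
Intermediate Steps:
(670 - 87) - 2758 = 583 - 2758 = -2175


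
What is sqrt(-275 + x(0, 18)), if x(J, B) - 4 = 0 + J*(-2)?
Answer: I*sqrt(271) ≈ 16.462*I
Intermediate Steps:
x(J, B) = 4 - 2*J (x(J, B) = 4 + (0 + J*(-2)) = 4 + (0 - 2*J) = 4 - 2*J)
sqrt(-275 + x(0, 18)) = sqrt(-275 + (4 - 2*0)) = sqrt(-275 + (4 + 0)) = sqrt(-275 + 4) = sqrt(-271) = I*sqrt(271)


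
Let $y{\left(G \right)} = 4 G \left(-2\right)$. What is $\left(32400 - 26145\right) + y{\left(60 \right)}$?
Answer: $5775$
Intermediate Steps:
$y{\left(G \right)} = - 8 G$
$\left(32400 - 26145\right) + y{\left(60 \right)} = \left(32400 - 26145\right) - 480 = 6255 - 480 = 5775$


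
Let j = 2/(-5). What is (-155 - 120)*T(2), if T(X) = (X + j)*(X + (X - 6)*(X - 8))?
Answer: -11440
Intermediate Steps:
j = -⅖ (j = 2*(-⅕) = -⅖ ≈ -0.40000)
T(X) = (-⅖ + X)*(X + (-8 + X)*(-6 + X)) (T(X) = (X - ⅖)*(X + (X - 6)*(X - 8)) = (-⅖ + X)*(X + (-6 + X)*(-8 + X)) = (-⅖ + X)*(X + (-8 + X)*(-6 + X)))
(-155 - 120)*T(2) = (-155 - 120)*(-96/5 + 2³ - 67/5*2² + (266/5)*2) = -275*(-96/5 + 8 - 67/5*4 + 532/5) = -275*(-96/5 + 8 - 268/5 + 532/5) = -275*208/5 = -11440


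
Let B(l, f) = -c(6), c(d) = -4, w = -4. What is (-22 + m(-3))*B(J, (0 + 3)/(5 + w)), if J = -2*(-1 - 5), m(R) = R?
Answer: -100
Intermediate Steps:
J = 12 (J = -2*(-6) = 12)
B(l, f) = 4 (B(l, f) = -1*(-4) = 4)
(-22 + m(-3))*B(J, (0 + 3)/(5 + w)) = (-22 - 3)*4 = -25*4 = -100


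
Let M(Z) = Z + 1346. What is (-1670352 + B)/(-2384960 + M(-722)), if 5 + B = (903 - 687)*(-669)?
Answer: 1814861/2384336 ≈ 0.76116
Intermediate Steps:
B = -144509 (B = -5 + (903 - 687)*(-669) = -5 + 216*(-669) = -5 - 144504 = -144509)
M(Z) = 1346 + Z
(-1670352 + B)/(-2384960 + M(-722)) = (-1670352 - 144509)/(-2384960 + (1346 - 722)) = -1814861/(-2384960 + 624) = -1814861/(-2384336) = -1814861*(-1/2384336) = 1814861/2384336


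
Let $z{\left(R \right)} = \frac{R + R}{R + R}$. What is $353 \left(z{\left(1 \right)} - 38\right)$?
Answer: $-13061$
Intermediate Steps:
$z{\left(R \right)} = 1$ ($z{\left(R \right)} = \frac{2 R}{2 R} = 2 R \frac{1}{2 R} = 1$)
$353 \left(z{\left(1 \right)} - 38\right) = 353 \left(1 - 38\right) = 353 \left(-37\right) = -13061$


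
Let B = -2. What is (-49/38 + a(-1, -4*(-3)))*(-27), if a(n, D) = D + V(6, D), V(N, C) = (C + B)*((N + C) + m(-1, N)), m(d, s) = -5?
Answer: -144369/38 ≈ -3799.2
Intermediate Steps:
V(N, C) = (-2 + C)*(-5 + C + N) (V(N, C) = (C - 2)*((N + C) - 5) = (-2 + C)*((C + N) - 5) = (-2 + C)*(-5 + C + N))
a(n, D) = -2 + D**2 (a(n, D) = D + (10 + D**2 - 7*D - 2*6 + D*6) = D + (10 + D**2 - 7*D - 12 + 6*D) = D + (-2 + D**2 - D) = -2 + D**2)
(-49/38 + a(-1, -4*(-3)))*(-27) = (-49/38 + (-2 + (-4*(-3))**2))*(-27) = (-49*1/38 + (-2 + 12**2))*(-27) = (-49/38 + (-2 + 144))*(-27) = (-49/38 + 142)*(-27) = (5347/38)*(-27) = -144369/38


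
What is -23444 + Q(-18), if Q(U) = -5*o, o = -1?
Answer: -23439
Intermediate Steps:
Q(U) = 5 (Q(U) = -5*(-1) = 5)
-23444 + Q(-18) = -23444 + 5 = -23439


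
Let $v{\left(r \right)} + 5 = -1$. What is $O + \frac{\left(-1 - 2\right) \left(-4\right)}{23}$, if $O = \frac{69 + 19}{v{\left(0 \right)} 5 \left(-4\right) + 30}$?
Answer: $\frac{1912}{1725} \approx 1.1084$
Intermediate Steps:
$v{\left(r \right)} = -6$ ($v{\left(r \right)} = -5 - 1 = -6$)
$O = \frac{44}{75}$ ($O = \frac{69 + 19}{\left(-6\right) 5 \left(-4\right) + 30} = \frac{88}{\left(-30\right) \left(-4\right) + 30} = \frac{88}{120 + 30} = \frac{88}{150} = 88 \cdot \frac{1}{150} = \frac{44}{75} \approx 0.58667$)
$O + \frac{\left(-1 - 2\right) \left(-4\right)}{23} = \frac{44}{75} + \frac{\left(-1 - 2\right) \left(-4\right)}{23} = \frac{44}{75} + \left(-3\right) \left(-4\right) \frac{1}{23} = \frac{44}{75} + 12 \cdot \frac{1}{23} = \frac{44}{75} + \frac{12}{23} = \frac{1912}{1725}$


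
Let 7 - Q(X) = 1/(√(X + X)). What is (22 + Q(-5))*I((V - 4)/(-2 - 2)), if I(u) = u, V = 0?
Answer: 29 + I*√10/10 ≈ 29.0 + 0.31623*I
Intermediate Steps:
Q(X) = 7 - √2/(2*√X) (Q(X) = 7 - 1/(√(X + X)) = 7 - 1/(√(2*X)) = 7 - 1/(√2*√X) = 7 - √2/(2*√X))
(22 + Q(-5))*I((V - 4)/(-2 - 2)) = (22 + (7 - √2/(2*√(-5))))*((0 - 4)/(-2 - 2)) = (22 + (7 - √2*(-I*√5/5)/2))*(-4/(-4)) = (22 + (7 + I*√10/10))*(-4*(-¼)) = (29 + I*√10/10)*1 = 29 + I*√10/10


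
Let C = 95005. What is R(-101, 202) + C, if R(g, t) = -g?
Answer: 95106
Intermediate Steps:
R(-101, 202) + C = -1*(-101) + 95005 = 101 + 95005 = 95106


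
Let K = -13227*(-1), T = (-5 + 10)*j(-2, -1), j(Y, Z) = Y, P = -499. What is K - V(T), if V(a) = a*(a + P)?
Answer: 8137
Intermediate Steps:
T = -10 (T = (-5 + 10)*(-2) = 5*(-2) = -10)
K = 13227
V(a) = a*(-499 + a) (V(a) = a*(a - 499) = a*(-499 + a))
K - V(T) = 13227 - (-10)*(-499 - 10) = 13227 - (-10)*(-509) = 13227 - 1*5090 = 13227 - 5090 = 8137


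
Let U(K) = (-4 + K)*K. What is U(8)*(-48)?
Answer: -1536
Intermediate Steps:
U(K) = K*(-4 + K)
U(8)*(-48) = (8*(-4 + 8))*(-48) = (8*4)*(-48) = 32*(-48) = -1536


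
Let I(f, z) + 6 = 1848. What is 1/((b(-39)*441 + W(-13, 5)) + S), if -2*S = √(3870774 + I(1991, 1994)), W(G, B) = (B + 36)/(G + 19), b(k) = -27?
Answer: -38946/460295387 + 36*√968154/5063249257 ≈ -7.7615e-5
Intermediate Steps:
I(f, z) = 1842 (I(f, z) = -6 + 1848 = 1842)
W(G, B) = (36 + B)/(19 + G)
S = -√968154 (S = -√(3870774 + 1842)/2 = -√968154 ≈ -983.95)
1/((b(-39)*441 + W(-13, 5)) + S) = 1/((-27*441 + (36 + 5)/(19 - 13)) - √968154) = 1/((-11907 + 41/6) - √968154) = 1/(-71401/6 - √968154)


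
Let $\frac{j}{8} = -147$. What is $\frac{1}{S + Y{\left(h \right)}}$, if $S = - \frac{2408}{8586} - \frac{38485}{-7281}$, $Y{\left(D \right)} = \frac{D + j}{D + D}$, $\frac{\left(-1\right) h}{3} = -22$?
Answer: $- \frac{76406814}{260079047} \approx -0.29378$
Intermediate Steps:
$j = -1176$ ($j = 8 \left(-147\right) = -1176$)
$h = 66$ ($h = \left(-3\right) \left(-22\right) = 66$)
$Y{\left(D \right)} = \frac{-1176 + D}{2 D}$ ($Y{\left(D \right)} = \frac{D - 1176}{D + D} = \frac{-1176 + D}{2 D}$)
$S = \frac{17383309}{3473037}$ ($S = \left(-2408\right) \frac{1}{8586} - - \frac{38485}{7281} = - \frac{1204}{4293} + \frac{38485}{7281} = \frac{17383309}{3473037} \approx 5.0052$)
$\frac{1}{S + Y{\left(h \right)}} = \frac{1}{\frac{17383309}{3473037} + \frac{-1176 + 66}{2 \cdot 66}} = \frac{1}{\frac{17383309}{3473037} + \frac{1}{2} \cdot \frac{1}{66} \left(-1110\right)} = \frac{1}{\frac{17383309}{3473037} - \frac{185}{22}} = \frac{1}{- \frac{260079047}{76406814}} = - \frac{76406814}{260079047}$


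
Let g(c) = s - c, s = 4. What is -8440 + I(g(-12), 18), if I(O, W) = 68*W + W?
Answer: -7198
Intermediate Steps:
g(c) = 4 - c
I(O, W) = 69*W
-8440 + I(g(-12), 18) = -8440 + 69*18 = -8440 + 1242 = -7198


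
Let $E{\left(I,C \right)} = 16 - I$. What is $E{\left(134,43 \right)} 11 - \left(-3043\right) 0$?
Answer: $-1298$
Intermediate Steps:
$E{\left(134,43 \right)} 11 - \left(-3043\right) 0 = \left(16 - 134\right) 11 - \left(-3043\right) 0 = \left(16 - 134\right) 11 - 0 = \left(-118\right) 11 + 0 = -1298 + 0 = -1298$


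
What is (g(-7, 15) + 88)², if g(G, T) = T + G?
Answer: 9216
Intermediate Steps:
g(G, T) = G + T
(g(-7, 15) + 88)² = ((-7 + 15) + 88)² = (8 + 88)² = 96² = 9216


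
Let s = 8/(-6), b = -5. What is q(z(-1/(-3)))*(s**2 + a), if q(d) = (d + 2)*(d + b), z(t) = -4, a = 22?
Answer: 428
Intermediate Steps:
s = -4/3 (s = 8*(-1/6) = -4/3 ≈ -1.3333)
q(d) = (-5 + d)*(2 + d) (q(d) = (d + 2)*(d - 5) = (2 + d)*(-5 + d) = (-5 + d)*(2 + d))
q(z(-1/(-3)))*(s**2 + a) = (-10 + (-4)**2 - 3*(-4))*((-4/3)**2 + 22) = (-10 + 16 + 12)*(16/9 + 22) = 18*(214/9) = 428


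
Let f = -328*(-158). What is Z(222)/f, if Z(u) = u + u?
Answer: 111/12956 ≈ 0.0085675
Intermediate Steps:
f = 51824
Z(u) = 2*u
Z(222)/f = (2*222)/51824 = 444*(1/51824) = 111/12956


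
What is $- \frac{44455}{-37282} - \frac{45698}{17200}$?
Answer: $- \frac{234771709}{160312600} \approx -1.4645$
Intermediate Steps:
$- \frac{44455}{-37282} - \frac{45698}{17200} = \left(-44455\right) \left(- \frac{1}{37282}\right) - \frac{22849}{8600} = \frac{44455}{37282} - \frac{22849}{8600} = - \frac{234771709}{160312600}$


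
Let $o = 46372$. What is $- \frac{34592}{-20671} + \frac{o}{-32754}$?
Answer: $\frac{87235378}{338528967} \approx 0.25769$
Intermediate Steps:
$- \frac{34592}{-20671} + \frac{o}{-32754} = - \frac{34592}{-20671} + \frac{46372}{-32754} = \left(-34592\right) \left(- \frac{1}{20671}\right) + 46372 \left(- \frac{1}{32754}\right) = \frac{34592}{20671} - \frac{23186}{16377} = \frac{87235378}{338528967}$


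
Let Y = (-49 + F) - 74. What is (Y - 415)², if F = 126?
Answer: 169744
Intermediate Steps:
Y = 3 (Y = (-49 + 126) - 74 = 77 - 74 = 3)
(Y - 415)² = (3 - 415)² = (-412)² = 169744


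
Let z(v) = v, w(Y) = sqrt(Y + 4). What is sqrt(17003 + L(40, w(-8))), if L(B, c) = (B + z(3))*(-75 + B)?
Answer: 3*sqrt(1722) ≈ 124.49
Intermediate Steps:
w(Y) = sqrt(4 + Y)
L(B, c) = (-75 + B)*(3 + B) (L(B, c) = (B + 3)*(-75 + B) = (3 + B)*(-75 + B) = (-75 + B)*(3 + B))
sqrt(17003 + L(40, w(-8))) = sqrt(17003 + (-225 + 40**2 - 72*40)) = sqrt(17003 + (-225 + 1600 - 2880)) = sqrt(17003 - 1505) = sqrt(15498) = 3*sqrt(1722)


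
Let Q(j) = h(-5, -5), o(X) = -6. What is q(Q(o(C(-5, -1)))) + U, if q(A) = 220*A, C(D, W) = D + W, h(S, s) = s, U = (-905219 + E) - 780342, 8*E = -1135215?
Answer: -14628503/8 ≈ -1.8286e+6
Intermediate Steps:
E = -1135215/8 (E = (⅛)*(-1135215) = -1135215/8 ≈ -1.4190e+5)
U = -14619703/8 (U = (-905219 - 1135215/8) - 780342 = -8376967/8 - 780342 = -14619703/8 ≈ -1.8275e+6)
Q(j) = -5
q(Q(o(C(-5, -1)))) + U = 220*(-5) - 14619703/8 = -1100 - 14619703/8 = -14628503/8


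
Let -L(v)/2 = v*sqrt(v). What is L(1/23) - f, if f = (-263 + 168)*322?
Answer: 30590 - 2*sqrt(23)/529 ≈ 30590.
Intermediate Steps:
f = -30590 (f = -95*322 = -30590)
L(v) = -2*v**(3/2) (L(v) = -2*v*sqrt(v) = -2*v**(3/2))
L(1/23) - f = -2*sqrt(23)/529 - 1*(-30590) = -2*sqrt(23)/529 + 30590 = 30590 - 2*sqrt(23)/529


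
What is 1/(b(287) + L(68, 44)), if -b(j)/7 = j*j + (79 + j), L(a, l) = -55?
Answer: -1/579200 ≈ -1.7265e-6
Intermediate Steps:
b(j) = -553 - 7*j - 7*j² (b(j) = -7*(j*j + (79 + j)) = -7*(j² + (79 + j)) = -7*(79 + j + j²) = -553 - 7*j - 7*j²)
1/(b(287) + L(68, 44)) = 1/((-553 - 7*287 - 7*287²) - 55) = 1/((-553 - 2009 - 7*82369) - 55) = 1/((-553 - 2009 - 576583) - 55) = 1/(-579145 - 55) = 1/(-579200) = -1/579200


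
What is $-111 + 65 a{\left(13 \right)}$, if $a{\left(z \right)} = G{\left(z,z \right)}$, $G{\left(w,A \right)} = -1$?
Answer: $-176$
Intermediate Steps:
$a{\left(z \right)} = -1$
$-111 + 65 a{\left(13 \right)} = -111 + 65 \left(-1\right) = -111 - 65 = -176$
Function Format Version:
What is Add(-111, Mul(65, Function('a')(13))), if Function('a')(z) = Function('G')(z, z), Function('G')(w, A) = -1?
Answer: -176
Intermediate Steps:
Function('a')(z) = -1
Add(-111, Mul(65, Function('a')(13))) = Add(-111, Mul(65, -1)) = Add(-111, -65) = -176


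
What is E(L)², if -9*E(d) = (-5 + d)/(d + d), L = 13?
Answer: 16/13689 ≈ 0.0011688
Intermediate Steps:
E(d) = -(-5 + d)/(18*d) (E(d) = -(-5 + d)/(9*(d + d)) = -(-5 + d)/(9*(2*d)) = -(-5 + d)*1/(2*d)/9 = -(-5 + d)/(18*d))
E(L)² = ((1/18)*(5 - 1*13)/13)² = ((1/18)*(1/13)*(5 - 13))² = ((1/18)*(1/13)*(-8))² = (-4/117)² = 16/13689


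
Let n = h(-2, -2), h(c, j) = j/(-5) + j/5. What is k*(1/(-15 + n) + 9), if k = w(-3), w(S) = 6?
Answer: 268/5 ≈ 53.600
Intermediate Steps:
h(c, j) = 0 (h(c, j) = j*(-1/5) + j*(1/5) = -j/5 + j/5 = 0)
k = 6
n = 0
k*(1/(-15 + n) + 9) = 6*(1/(-15 + 0) + 9) = 6*(1/(-15) + 9) = 6*(-1/15 + 9) = 6*(134/15) = 268/5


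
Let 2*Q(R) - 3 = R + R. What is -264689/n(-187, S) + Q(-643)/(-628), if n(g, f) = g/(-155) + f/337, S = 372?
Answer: -17365338742083/151572824 ≈ -1.1457e+5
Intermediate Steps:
n(g, f) = -g/155 + f/337 (n(g, f) = g*(-1/155) + f*(1/337) = -g/155 + f/337)
Q(R) = 3/2 + R (Q(R) = 3/2 + (R + R)/2 = 3/2 + (2*R)/2 = 3/2 + R)
-264689/n(-187, S) + Q(-643)/(-628) = -264689/(-1/155*(-187) + (1/337)*372) + (3/2 - 643)/(-628) = -264689/(187/155 + 372/337) - 1283/2*(-1/628) = -264689/120679/52235 + 1283/1256 = -264689*52235/120679 + 1283/1256 = -13826029915/120679 + 1283/1256 = -17365338742083/151572824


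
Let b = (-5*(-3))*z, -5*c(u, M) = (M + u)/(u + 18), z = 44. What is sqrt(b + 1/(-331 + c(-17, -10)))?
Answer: 5*sqrt(17492453)/814 ≈ 25.690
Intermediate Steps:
c(u, M) = -(M + u)/(5*(18 + u)) (c(u, M) = -(M + u)/(5*(u + 18)) = -(M + u)/(5*(18 + u)))
b = 660 (b = -5*(-3)*44 = 15*44 = 660)
sqrt(b + 1/(-331 + c(-17, -10))) = sqrt(660 + 1/(-331 + (-1*(-10) - 1*(-17))/(5*(18 - 17)))) = sqrt(660 + 1/(-331 + (1/5)*(10 + 17)/1)) = sqrt(660 + 1/(-331 + (1/5)*1*27)) = sqrt(660 + 1/(-331 + 27/5)) = sqrt(660 + 1/(-1628/5)) = sqrt(660 - 5/1628) = sqrt(1074475/1628) = 5*sqrt(17492453)/814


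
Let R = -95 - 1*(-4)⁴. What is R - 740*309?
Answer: -229011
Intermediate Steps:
R = -351 (R = -95 - 1*256 = -95 - 256 = -351)
R - 740*309 = -351 - 740*309 = -351 - 228660 = -229011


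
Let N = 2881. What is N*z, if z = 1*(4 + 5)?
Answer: 25929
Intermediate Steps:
z = 9 (z = 1*9 = 9)
N*z = 2881*9 = 25929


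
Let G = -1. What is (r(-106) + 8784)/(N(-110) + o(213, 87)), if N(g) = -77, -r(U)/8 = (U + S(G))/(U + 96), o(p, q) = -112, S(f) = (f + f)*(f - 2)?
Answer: -8704/189 ≈ -46.053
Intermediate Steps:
S(f) = 2*f*(-2 + f) (S(f) = (2*f)*(-2 + f) = 2*f*(-2 + f))
r(U) = -8*(6 + U)/(96 + U) (r(U) = -8*(U + 2*(-1)*(-2 - 1))/(U + 96) = -8*(U + 2*(-1)*(-3))/(96 + U) = -8*(U + 6)/(96 + U) = -8*(6 + U)/(96 + U))
(r(-106) + 8784)/(N(-110) + o(213, 87)) = (8*(-6 - 1*(-106))/(96 - 106) + 8784)/(-77 - 112) = (8*(-6 + 106)/(-10) + 8784)/(-189) = (8*(-1/10)*100 + 8784)*(-1/189) = (-80 + 8784)*(-1/189) = 8704*(-1/189) = -8704/189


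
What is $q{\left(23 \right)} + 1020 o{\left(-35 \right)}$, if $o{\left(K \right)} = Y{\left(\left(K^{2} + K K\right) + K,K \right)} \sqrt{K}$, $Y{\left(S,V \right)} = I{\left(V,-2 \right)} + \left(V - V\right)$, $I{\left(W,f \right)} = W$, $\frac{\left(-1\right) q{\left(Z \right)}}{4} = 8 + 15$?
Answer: $-92 - 35700 i \sqrt{35} \approx -92.0 - 2.112 \cdot 10^{5} i$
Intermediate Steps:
$q{\left(Z \right)} = -92$ ($q{\left(Z \right)} = - 4 \left(8 + 15\right) = \left(-4\right) 23 = -92$)
$Y{\left(S,V \right)} = V$ ($Y{\left(S,V \right)} = V + \left(V - V\right) = V + 0 = V$)
$o{\left(K \right)} = K^{\frac{3}{2}}$ ($o{\left(K \right)} = K \sqrt{K} = K^{\frac{3}{2}}$)
$q{\left(23 \right)} + 1020 o{\left(-35 \right)} = -92 + 1020 \left(-35\right)^{\frac{3}{2}} = -92 + 1020 \left(- 35 i \sqrt{35}\right) = -92 - 35700 i \sqrt{35}$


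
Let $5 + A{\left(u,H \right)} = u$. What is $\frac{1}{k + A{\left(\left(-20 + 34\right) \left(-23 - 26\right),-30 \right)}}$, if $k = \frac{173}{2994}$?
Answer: $- \frac{2994}{2068681} \approx -0.0014473$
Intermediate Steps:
$A{\left(u,H \right)} = -5 + u$
$k = \frac{173}{2994}$ ($k = 173 \cdot \frac{1}{2994} = \frac{173}{2994} \approx 0.057782$)
$\frac{1}{k + A{\left(\left(-20 + 34\right) \left(-23 - 26\right),-30 \right)}} = \frac{1}{\frac{173}{2994} + \left(-5 + \left(-20 + 34\right) \left(-23 - 26\right)\right)} = \frac{1}{\frac{173}{2994} + \left(-5 + 14 \left(-49\right)\right)} = \frac{1}{\frac{173}{2994} - 691} = \frac{1}{- \frac{2068681}{2994}} = - \frac{2994}{2068681}$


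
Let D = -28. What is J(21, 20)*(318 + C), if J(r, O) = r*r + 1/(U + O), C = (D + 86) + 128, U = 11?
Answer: 6890688/31 ≈ 2.2228e+5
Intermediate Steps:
C = 186 (C = (-28 + 86) + 128 = 58 + 128 = 186)
J(r, O) = r² + 1/(11 + O) (J(r, O) = r*r + 1/(11 + O) = r² + 1/(11 + O))
J(21, 20)*(318 + C) = ((1 + 11*21² + 20*21²)/(11 + 20))*(318 + 186) = ((1 + 11*441 + 20*441)/31)*504 = ((1 + 4851 + 8820)/31)*504 = ((1/31)*13672)*504 = (13672/31)*504 = 6890688/31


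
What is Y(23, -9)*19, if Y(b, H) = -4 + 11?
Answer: 133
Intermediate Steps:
Y(b, H) = 7
Y(23, -9)*19 = 7*19 = 133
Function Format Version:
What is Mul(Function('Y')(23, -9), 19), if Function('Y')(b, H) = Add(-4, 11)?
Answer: 133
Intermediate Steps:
Function('Y')(b, H) = 7
Mul(Function('Y')(23, -9), 19) = Mul(7, 19) = 133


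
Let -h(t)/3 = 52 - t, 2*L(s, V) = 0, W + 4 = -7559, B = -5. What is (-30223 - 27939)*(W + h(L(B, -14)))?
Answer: 448952478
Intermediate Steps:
W = -7563 (W = -4 - 7559 = -7563)
L(s, V) = 0 (L(s, V) = (½)*0 = 0)
h(t) = -156 + 3*t (h(t) = -3*(52 - t) = -156 + 3*t)
(-30223 - 27939)*(W + h(L(B, -14))) = (-30223 - 27939)*(-7563 + (-156 + 3*0)) = -58162*(-7563 + (-156 + 0)) = -58162*(-7563 - 156) = -58162*(-7719) = 448952478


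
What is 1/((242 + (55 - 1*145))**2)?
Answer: 1/23104 ≈ 4.3283e-5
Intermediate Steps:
1/((242 + (55 - 1*145))**2) = 1/((242 + (55 - 145))**2) = 1/((242 - 90)**2) = 1/(152**2) = 1/23104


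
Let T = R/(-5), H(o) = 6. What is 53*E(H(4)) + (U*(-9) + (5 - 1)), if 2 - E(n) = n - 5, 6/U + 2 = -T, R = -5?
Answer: 75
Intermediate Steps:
T = 1 (T = -5/(-5) = -5*(-⅕) = 1)
U = -2 (U = 6/(-2 - 1*1) = 6/(-2 - 1) = 6/(-3) = 6*(-⅓) = -2)
E(n) = 7 - n (E(n) = 2 - (n - 5) = 2 - (-5 + n) = 2 + (5 - n) = 7 - n)
53*E(H(4)) + (U*(-9) + (5 - 1)) = 53*(7 - 1*6) + (-2*(-9) + (5 - 1)) = 53*(7 - 6) + (18 + 4) = 53*1 + 22 = 53 + 22 = 75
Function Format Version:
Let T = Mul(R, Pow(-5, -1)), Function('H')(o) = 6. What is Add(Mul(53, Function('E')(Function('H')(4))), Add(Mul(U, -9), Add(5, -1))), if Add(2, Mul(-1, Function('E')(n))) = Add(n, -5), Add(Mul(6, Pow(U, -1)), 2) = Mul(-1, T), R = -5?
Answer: 75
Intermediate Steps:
T = 1 (T = Mul(-5, Pow(-5, -1)) = Mul(-5, Rational(-1, 5)) = 1)
U = -2 (U = Mul(6, Pow(Add(-2, Mul(-1, 1)), -1)) = Mul(6, Pow(Add(-2, -1), -1)) = Mul(6, Pow(-3, -1)) = Mul(6, Rational(-1, 3)) = -2)
Function('E')(n) = Add(7, Mul(-1, n)) (Function('E')(n) = Add(2, Mul(-1, Add(n, -5))) = Add(2, Mul(-1, Add(-5, n))) = Add(2, Add(5, Mul(-1, n))) = Add(7, Mul(-1, n)))
Add(Mul(53, Function('E')(Function('H')(4))), Add(Mul(U, -9), Add(5, -1))) = Add(Mul(53, Add(7, Mul(-1, 6))), Add(Mul(-2, -9), Add(5, -1))) = Add(Mul(53, Add(7, -6)), Add(18, 4)) = Add(Mul(53, 1), 22) = Add(53, 22) = 75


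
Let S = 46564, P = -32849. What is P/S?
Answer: -32849/46564 ≈ -0.70546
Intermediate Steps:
P/S = -32849/46564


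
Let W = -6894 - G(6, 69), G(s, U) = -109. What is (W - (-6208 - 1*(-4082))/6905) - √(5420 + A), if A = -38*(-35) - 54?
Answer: -46848299/6905 - 6*√186 ≈ -6866.5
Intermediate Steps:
A = 1276 (A = 1330 - 54 = 1276)
W = -6785 (W = -6894 - 1*(-109) = -6894 + 109 = -6785)
(W - (-6208 - 1*(-4082))/6905) - √(5420 + A) = (-6785 - (-6208 - 1*(-4082))/6905) - √(5420 + 1276) = (-6785 - (-6208 + 4082)/6905) - √6696 = (-6785 - (-2126)/6905) - 6*√186 = (-6785 - 1*(-2126/6905)) - 6*√186 = (-6785 + 2126/6905) - 6*√186 = -46848299/6905 - 6*√186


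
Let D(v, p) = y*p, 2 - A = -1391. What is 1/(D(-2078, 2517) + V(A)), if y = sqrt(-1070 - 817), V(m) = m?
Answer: 1393/11956630792 - 2517*I*sqrt(1887)/11956630792 ≈ 1.165e-7 - 9.1445e-6*I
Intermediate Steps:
A = 1393 (A = 2 - 1*(-1391) = 2 + 1391 = 1393)
y = I*sqrt(1887) (y = sqrt(-1887) = I*sqrt(1887) ≈ 43.44*I)
D(v, p) = I*p*sqrt(1887) (D(v, p) = (I*sqrt(1887))*p = I*p*sqrt(1887))
1/(D(-2078, 2517) + V(A)) = 1/(I*2517*sqrt(1887) + 1393) = 1/(2517*I*sqrt(1887) + 1393) = 1/(1393 + 2517*I*sqrt(1887))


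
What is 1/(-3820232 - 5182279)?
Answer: -1/9002511 ≈ -1.1108e-7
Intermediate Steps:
1/(-3820232 - 5182279) = 1/(-9002511) = -1/9002511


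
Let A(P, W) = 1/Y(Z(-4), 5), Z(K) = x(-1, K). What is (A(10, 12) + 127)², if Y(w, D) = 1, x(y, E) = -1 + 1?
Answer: 16384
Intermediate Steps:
x(y, E) = 0
Z(K) = 0
A(P, W) = 1 (A(P, W) = 1/1 = 1)
(A(10, 12) + 127)² = (1 + 127)² = 128² = 16384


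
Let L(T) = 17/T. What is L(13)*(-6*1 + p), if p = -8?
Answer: -238/13 ≈ -18.308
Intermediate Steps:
L(13)*(-6*1 + p) = (17/13)*(-6*1 - 8) = (17*(1/13))*(-6 - 8) = (17/13)*(-14) = -238/13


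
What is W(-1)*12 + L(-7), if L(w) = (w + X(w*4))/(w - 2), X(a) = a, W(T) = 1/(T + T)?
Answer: -19/9 ≈ -2.1111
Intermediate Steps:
W(T) = 1/(2*T)
L(w) = 5*w/(-2 + w) (L(w) = (w + w*4)/(w - 2) = (w + 4*w)/(-2 + w) = (5*w)/(-2 + w) = 5*w/(-2 + w))
W(-1)*12 + L(-7) = ((½)/(-1))*12 + 5*(-7)/(-2 - 7) = ((½)*(-1))*12 + 5*(-7)/(-9) = -½*12 + 5*(-7)*(-⅑) = -6 + 35/9 = -19/9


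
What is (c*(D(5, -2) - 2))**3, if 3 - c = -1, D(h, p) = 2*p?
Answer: -13824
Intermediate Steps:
c = 4 (c = 3 - 1*(-1) = 3 + 1 = 4)
(c*(D(5, -2) - 2))**3 = (4*(2*(-2) - 2))**3 = (4*(-4 - 2))**3 = (4*(-6))**3 = (-24)**3 = -13824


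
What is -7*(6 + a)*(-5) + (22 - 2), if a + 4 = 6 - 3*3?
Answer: -15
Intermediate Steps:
a = -7 (a = -4 + (6 - 3*3) = -4 + (6 - 9) = -4 - 3 = -7)
-7*(6 + a)*(-5) + (22 - 2) = -7*(6 - 7)*(-5) + (22 - 2) = -(-7)*(-5) + 20 = -7*5 + 20 = -35 + 20 = -15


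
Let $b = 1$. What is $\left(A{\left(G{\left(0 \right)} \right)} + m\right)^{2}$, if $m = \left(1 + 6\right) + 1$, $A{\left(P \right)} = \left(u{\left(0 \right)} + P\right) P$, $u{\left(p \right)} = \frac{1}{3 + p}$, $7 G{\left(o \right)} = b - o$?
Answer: $\frac{1406596}{21609} \approx 65.093$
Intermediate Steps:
$G{\left(o \right)} = \frac{1}{7} - \frac{o}{7}$ ($G{\left(o \right)} = \frac{1 - o}{7} = \frac{1}{7} - \frac{o}{7}$)
$A{\left(P \right)} = P \left(\frac{1}{3} + P\right)$ ($A{\left(P \right)} = \left(\frac{1}{3 + 0} + P\right) P = \left(\frac{1}{3} + P\right) P = P \left(\frac{1}{3} + P\right)$)
$m = 8$ ($m = 7 + 1 = 8$)
$\left(A{\left(G{\left(0 \right)} \right)} + m\right)^{2} = \left(\left(\frac{1}{7} - 0\right) \left(\frac{1}{3} + \left(\frac{1}{7} - 0\right)\right) + 8\right)^{2} = \left(\left(\frac{1}{7} + 0\right) \left(\frac{1}{3} + \left(\frac{1}{7} + 0\right)\right) + 8\right)^{2} = \left(\frac{\frac{1}{3} + \frac{1}{7}}{7} + 8\right)^{2} = \left(\frac{1}{7} \cdot \frac{10}{21} + 8\right)^{2} = \left(\frac{10}{147} + 8\right)^{2} = \left(\frac{1186}{147}\right)^{2} = \frac{1406596}{21609}$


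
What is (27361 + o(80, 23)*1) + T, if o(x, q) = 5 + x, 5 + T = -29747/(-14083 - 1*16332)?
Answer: 834647762/30415 ≈ 27442.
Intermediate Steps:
T = -122328/30415 (T = -5 - 29747/(-14083 - 1*16332) = -5 - 29747/(-14083 - 16332) = -5 - 29747/(-30415) = -5 - 29747*(-1/30415) = -5 + 29747/30415 = -122328/30415 ≈ -4.0220)
(27361 + o(80, 23)*1) + T = (27361 + (5 + 80)*1) - 122328/30415 = (27361 + 85*1) - 122328/30415 = (27361 + 85) - 122328/30415 = 27446 - 122328/30415 = 834647762/30415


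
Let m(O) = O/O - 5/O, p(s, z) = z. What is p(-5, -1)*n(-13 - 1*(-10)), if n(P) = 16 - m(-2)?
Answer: -25/2 ≈ -12.500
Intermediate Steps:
m(O) = 1 - 5/O
n(P) = 25/2 (n(P) = 16 - (-5 - 2)/(-2) = 16 - (-1)*(-7)/2 = 16 - 1*7/2 = 16 - 7/2 = 25/2)
p(-5, -1)*n(-13 - 1*(-10)) = -1*25/2 = -25/2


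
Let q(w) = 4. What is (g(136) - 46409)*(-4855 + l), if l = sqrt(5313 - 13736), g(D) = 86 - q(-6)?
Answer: 224917585 - 46327*I*sqrt(8423) ≈ 2.2492e+8 - 4.2518e+6*I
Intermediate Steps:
g(D) = 82 (g(D) = 86 - 1*4 = 86 - 4 = 82)
l = I*sqrt(8423) (l = sqrt(-8423) = I*sqrt(8423) ≈ 91.777*I)
(g(136) - 46409)*(-4855 + l) = (82 - 46409)*(-4855 + I*sqrt(8423)) = -46327*(-4855 + I*sqrt(8423)) = 224917585 - 46327*I*sqrt(8423)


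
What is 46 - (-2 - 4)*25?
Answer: 196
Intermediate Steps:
46 - (-2 - 4)*25 = 46 - 1*(-6)*25 = 46 + 6*25 = 46 + 150 = 196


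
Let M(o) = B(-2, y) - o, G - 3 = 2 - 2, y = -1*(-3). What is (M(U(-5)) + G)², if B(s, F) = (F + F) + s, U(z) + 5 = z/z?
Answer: 121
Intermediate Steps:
y = 3
U(z) = -4 (U(z) = -5 + z/z = -5 + 1 = -4)
B(s, F) = s + 2*F (B(s, F) = 2*F + s = s + 2*F)
G = 3 (G = 3 + (2 - 2) = 3 + 0 = 3)
M(o) = 4 - o (M(o) = (-2 + 2*3) - o = (-2 + 6) - o = 4 - o)
(M(U(-5)) + G)² = ((4 - 1*(-4)) + 3)² = ((4 + 4) + 3)² = (8 + 3)² = 11² = 121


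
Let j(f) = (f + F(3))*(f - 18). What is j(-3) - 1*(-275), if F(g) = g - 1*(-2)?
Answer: 233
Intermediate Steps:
F(g) = 2 + g (F(g) = g + 2 = 2 + g)
j(f) = (-18 + f)*(5 + f) (j(f) = (f + (2 + 3))*(f - 18) = (f + 5)*(-18 + f) = (5 + f)*(-18 + f) = (-18 + f)*(5 + f))
j(-3) - 1*(-275) = (-90 + (-3)² - 13*(-3)) - 1*(-275) = (-90 + 9 + 39) + 275 = -42 + 275 = 233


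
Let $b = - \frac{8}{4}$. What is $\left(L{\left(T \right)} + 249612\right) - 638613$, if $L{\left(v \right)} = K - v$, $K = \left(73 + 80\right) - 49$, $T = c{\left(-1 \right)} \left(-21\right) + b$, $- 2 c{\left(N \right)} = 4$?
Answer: $-388937$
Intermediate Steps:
$c{\left(N \right)} = -2$ ($c{\left(N \right)} = \left(- \frac{1}{2}\right) 4 = -2$)
$b = -2$ ($b = \left(-8\right) \frac{1}{4} = -2$)
$T = 40$ ($T = \left(-2\right) \left(-21\right) - 2 = 42 - 2 = 40$)
$K = 104$ ($K = 153 - 49 = 104$)
$L{\left(v \right)} = 104 - v$
$\left(L{\left(T \right)} + 249612\right) - 638613 = \left(\left(104 - 40\right) + 249612\right) - 638613 = \left(64 + 249612\right) - 638613 = 249676 - 638613 = -388937$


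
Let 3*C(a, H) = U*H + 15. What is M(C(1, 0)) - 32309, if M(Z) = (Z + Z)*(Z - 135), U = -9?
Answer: -33609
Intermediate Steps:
C(a, H) = 5 - 3*H (C(a, H) = (-9*H + 15)/3 = (15 - 9*H)/3 = 5 - 3*H)
M(Z) = 2*Z*(-135 + Z) (M(Z) = (2*Z)*(-135 + Z) = 2*Z*(-135 + Z))
M(C(1, 0)) - 32309 = 2*(5 - 3*0)*(-135 + (5 - 3*0)) - 32309 = 2*(5 + 0)*(-135 + (5 + 0)) - 32309 = 2*5*(-135 + 5) - 32309 = 2*5*(-130) - 32309 = -1300 - 32309 = -33609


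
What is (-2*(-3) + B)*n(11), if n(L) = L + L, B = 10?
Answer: 352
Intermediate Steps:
n(L) = 2*L
(-2*(-3) + B)*n(11) = (-2*(-3) + 10)*(2*11) = (6 + 10)*22 = 16*22 = 352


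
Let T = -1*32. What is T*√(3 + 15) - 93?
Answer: -93 - 96*√2 ≈ -228.76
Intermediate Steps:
T = -32
T*√(3 + 15) - 93 = -32*√(3 + 15) - 93 = -96*√2 - 93 = -93 - 96*√2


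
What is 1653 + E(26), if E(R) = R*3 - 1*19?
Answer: 1712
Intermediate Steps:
E(R) = -19 + 3*R (E(R) = 3*R - 19 = -19 + 3*R)
1653 + E(26) = 1653 + (-19 + 3*26) = 1653 + (-19 + 78) = 1653 + 59 = 1712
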